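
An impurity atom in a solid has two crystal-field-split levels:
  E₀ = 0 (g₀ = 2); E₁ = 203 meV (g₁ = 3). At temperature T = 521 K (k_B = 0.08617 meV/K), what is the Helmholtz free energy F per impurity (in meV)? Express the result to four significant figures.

-31.84 meV

k_BT = 0.08617 × 521 K = 44.8946 meV.
Eᵢ/kT = 0, 4.52170.
Z = Σ gᵢe^(−Eᵢ/kT) = 2·e^(−0) + 3·e^(−4.52170) = 2.00000 + 0.0326116 = 2.03261.
F = −kT ln Z = −44.8946 × ln(2.03261) = −44.8946 × 0.709321 = -31.84 meV.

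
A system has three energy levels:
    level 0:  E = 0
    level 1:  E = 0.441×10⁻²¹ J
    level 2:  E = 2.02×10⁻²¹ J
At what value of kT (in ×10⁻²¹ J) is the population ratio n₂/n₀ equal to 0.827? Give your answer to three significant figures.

n₂/n₀ = exp[−(E₂−E₀)/kT] = 0.827.
⇒ (E₂−E₀)/kT = ln(1/0.827) = ln(1.2092) = 0.18996.
kT = 2.02 ×10⁻²¹ J / 0.18996 = 10.6 ×10⁻²¹ J.

10.6 ×10⁻²¹ J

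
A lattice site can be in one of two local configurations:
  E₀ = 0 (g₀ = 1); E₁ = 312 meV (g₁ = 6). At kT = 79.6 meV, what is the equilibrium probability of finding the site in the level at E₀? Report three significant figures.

0.894

Eᵢ/kT = 0, 3.9196.
Z = Σ gᵢe^(−Eᵢ/kT) = 1·e^(−0) + 6·e^(−3.9196) = 1.0000 + 0.11909 = 1.1191.
P₀ = g₀ e^(−E₀/kT) / Z = 1.0000/1.1191 = 0.894.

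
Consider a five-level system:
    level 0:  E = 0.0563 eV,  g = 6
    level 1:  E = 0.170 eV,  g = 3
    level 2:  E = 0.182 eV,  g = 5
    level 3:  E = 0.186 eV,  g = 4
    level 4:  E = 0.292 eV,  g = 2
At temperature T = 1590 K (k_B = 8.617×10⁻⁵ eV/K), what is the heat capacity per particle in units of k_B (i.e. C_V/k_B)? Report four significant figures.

k_BT = 8.617×10⁻⁵ × 1590 K = 0.137010 eV.
Eᵢ/kT = 0.410919, 1.24079, 1.32837, 1.35757, 2.13123.
Z = Σ gᵢe^(−Eᵢ/kT) = 6·e^(−0.410919) + 3·e^(−1.24079) + 5·e^(−1.32837) + 4·e^(−1.35757) + 2·e^(−2.13123) = 3.97824 + 0.867467 + 1.32454 + 1.02914 + 0.237382 = 7.43677.
⟨E⟩ = 0.117423 eV, ⟨E²⟩ = 0.0184755 eV².
C_V/k_B = (⟨E²⟩ − ⟨E⟩²)/(kT)² = (0.0184755 − 0.0137882)/0.0187717 = 0.2497.

0.2497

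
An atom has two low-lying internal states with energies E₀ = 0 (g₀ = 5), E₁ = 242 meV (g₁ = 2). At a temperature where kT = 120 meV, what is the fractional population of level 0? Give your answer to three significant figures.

0.949

Eᵢ/kT = 0, 2.0167.
Z = Σ gᵢe^(−Eᵢ/kT) = 5·e^(−0) + 2·e^(−2.0167) = 5.0000 + 0.26619 = 5.2662.
P₀ = g₀ e^(−E₀/kT) / Z = 5.0000/5.2662 = 0.949.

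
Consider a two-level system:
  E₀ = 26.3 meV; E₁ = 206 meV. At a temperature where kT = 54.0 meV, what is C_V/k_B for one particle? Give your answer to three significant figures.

0.370

Eᵢ/kT = 0.48704, 3.8148.
Z = Σ e^(−Eᵢ/kT) = e^(−0.48704) + e^(−3.8148) = 0.61444 + 0.022042 = 0.63648.
⟨E⟩ = 32.523 meV, ⟨E²⟩ = 2137.3 meV².
C_V/k_B = (⟨E²⟩ − ⟨E⟩²)/(kT)² = (2137.3 − 1057.7)/2916.0 = 0.370.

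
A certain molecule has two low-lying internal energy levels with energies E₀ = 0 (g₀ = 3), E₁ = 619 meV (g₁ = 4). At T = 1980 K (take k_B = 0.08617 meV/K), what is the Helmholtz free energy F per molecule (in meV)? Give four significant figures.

-193.4 meV

k_BT = 0.08617 × 1980 K = 170.617 meV.
Eᵢ/kT = 0, 3.62801.
Z = Σ gᵢe^(−Eᵢ/kT) = 3·e^(−0) + 4·e^(−3.62801) = 3.00000 + 0.106276 = 3.10628.
F = −kT ln Z = −170.617 × ln(3.10628) = −170.617 × 1.13343 = -193.4 meV.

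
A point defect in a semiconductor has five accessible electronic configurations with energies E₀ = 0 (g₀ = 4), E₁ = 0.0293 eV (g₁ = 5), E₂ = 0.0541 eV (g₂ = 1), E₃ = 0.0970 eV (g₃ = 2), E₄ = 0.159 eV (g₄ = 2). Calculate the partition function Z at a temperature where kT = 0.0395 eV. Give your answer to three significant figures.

Eᵢ/kT = 0, 0.74177, 1.3696, 2.4557, 4.0253.
Z = Σ gᵢe^(−Eᵢ/kT) = 4·e^(−0) + 5·e^(−0.74177) + 1·e^(−1.3696) + 2·e^(−2.4557) + 2·e^(−4.0253) = 4.0000 + 2.3814 + 0.25421 + 0.17161 + 0.035716 = 6.8429.

Z = 6.84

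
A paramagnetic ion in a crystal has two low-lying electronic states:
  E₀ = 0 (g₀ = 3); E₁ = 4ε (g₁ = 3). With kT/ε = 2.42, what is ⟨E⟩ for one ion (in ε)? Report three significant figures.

0.643 ε

Eᵢ/kT = 0, 1.6529.
Z = Σ gᵢe^(−Eᵢ/kT) = 3·e^(−0) + 3·e^(−1.6529) = 3.0000 + 0.57448 = 3.5745.
⟨E⟩ = Σ Eᵢ gᵢe^(−Eᵢ/kT) / Z = (0·3.0000 + 4·0.57448) / 3.5745 = 0.643 ε.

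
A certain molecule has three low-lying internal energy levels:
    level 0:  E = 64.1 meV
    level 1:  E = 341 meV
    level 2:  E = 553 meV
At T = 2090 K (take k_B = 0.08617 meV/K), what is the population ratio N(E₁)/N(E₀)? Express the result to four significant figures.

k_BT = 0.08617 × 2090 K = 180.095 meV.
n₁/n₀ = exp[−(E₁−E₀)/kT] = exp(−(276.9 meV)/(180.095 meV)) = exp(-1.53752) = 0.2149.

0.2149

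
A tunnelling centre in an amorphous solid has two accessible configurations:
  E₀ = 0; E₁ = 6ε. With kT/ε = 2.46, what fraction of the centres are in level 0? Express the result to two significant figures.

0.92

Eᵢ/kT = 0, 2.439.
Z = Σ e^(−Eᵢ/kT) = e^(−0) + e^(−2.439) = 1.000 + 0.08725 = 1.087.
P₀ = e^(−E₀/kT) / Z = 1.000/1.087 = 0.92.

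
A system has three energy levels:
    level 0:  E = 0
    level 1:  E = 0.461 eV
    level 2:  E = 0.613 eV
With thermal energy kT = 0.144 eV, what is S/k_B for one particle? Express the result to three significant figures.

Eᵢ/kT = 0, 3.2014, 4.2569.
Z = Σ e^(−Eᵢ/kT) = e^(−0) + e^(−3.2014) + e^(−4.2569) = 1.0000 + 0.040705 + 0.014166 = 1.0549.
⟨E⟩ = Σ EᵢPᵢ = 0.026020 eV.
S/k_B = ln Z + ⟨E⟩/kT = ln(1.0549) + 0.026020/0.144 = 0.053446 + 0.18069 = 0.234.

0.234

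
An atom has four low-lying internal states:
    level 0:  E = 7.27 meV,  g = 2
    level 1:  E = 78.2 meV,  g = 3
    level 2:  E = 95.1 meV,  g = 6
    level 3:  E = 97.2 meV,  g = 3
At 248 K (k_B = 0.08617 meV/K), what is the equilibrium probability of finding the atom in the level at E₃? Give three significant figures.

0.0198

k_BT = 0.08617 × 248 K = 21.370 meV.
Eᵢ/kT = 0.34020, 3.6593, 4.4502, 4.5484.
Z = Σ gᵢe^(−Eᵢ/kT) = 2·e^(−0.34020) + 3·e^(−3.6593) + 6·e^(−4.4502) + 3·e^(−4.5484) = 1.4233 + 0.077252 + 0.070057 + 0.031752 = 1.6024.
P₃ = g₃ e^(−E₃/kT) / Z = 0.031752/1.6024 = 0.0198.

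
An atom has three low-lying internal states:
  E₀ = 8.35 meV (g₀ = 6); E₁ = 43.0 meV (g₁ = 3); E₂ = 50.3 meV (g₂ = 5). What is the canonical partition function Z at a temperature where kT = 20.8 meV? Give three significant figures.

Eᵢ/kT = 0.40144, 2.0673, 2.4183.
Z = Σ gᵢe^(−Eᵢ/kT) = 6·e^(−0.40144) + 3·e^(−2.0673) + 5·e^(−2.4183) = 4.0161 + 0.37958 + 0.44536 = 4.8410.

Z = 4.84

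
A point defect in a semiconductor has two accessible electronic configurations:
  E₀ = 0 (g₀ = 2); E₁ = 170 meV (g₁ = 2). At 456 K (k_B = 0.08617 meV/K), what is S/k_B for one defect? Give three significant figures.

k_BT = 0.08617 × 456 K = 39.294 meV.
Eᵢ/kT = 0, 4.3264.
Z = Σ gᵢe^(−Eᵢ/kT) = 2·e^(−0) + 2·e^(−4.3264) = 2.0000 + 0.026430 = 2.0264.
⟨E⟩ = Σ EᵢPᵢ = 2.2173 meV.
S/k_B = ln Z + ⟨E⟩/kT = ln(2.0264) + 2.2173/39.294 = 0.70626 + 0.056428 = 0.763.

0.763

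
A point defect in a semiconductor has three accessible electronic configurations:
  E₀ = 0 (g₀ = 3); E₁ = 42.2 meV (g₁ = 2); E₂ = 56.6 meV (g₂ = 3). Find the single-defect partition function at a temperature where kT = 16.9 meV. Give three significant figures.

Z = 3.27

Eᵢ/kT = 0, 2.4970, 3.3491.
Z = Σ gᵢe^(−Eᵢ/kT) = 3·e^(−0) + 2·e^(−2.4970) + 3·e^(−3.3491) = 3.0000 + 0.16466 + 0.10535 = 3.2700.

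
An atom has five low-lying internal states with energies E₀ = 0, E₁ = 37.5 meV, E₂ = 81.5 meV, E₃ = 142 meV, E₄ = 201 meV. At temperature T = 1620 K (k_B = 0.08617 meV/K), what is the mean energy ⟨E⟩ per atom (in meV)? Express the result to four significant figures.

k_BT = 0.08617 × 1620 K = 139.595 meV.
Eᵢ/kT = 0, 0.268634, 0.583832, 1.01723, 1.43988.
Z = Σ e^(−Eᵢ/kT) = e^(−0) + e^(−0.268634) + e^(−0.583832) + e^(−1.01723) + e^(−1.43988) = 1.00000 + 0.764423 + 0.557757 + 0.361595 + 0.236956 = 2.92073.
⟨E⟩ = Σ Eᵢ e^(−Eᵢ/kT) / Z = (0·1.00000 + 37.5·0.764423 + 81.5·0.557757 + 142·0.361595 + 201·0.236956) / 2.92073 = 59.27 meV.

59.27 meV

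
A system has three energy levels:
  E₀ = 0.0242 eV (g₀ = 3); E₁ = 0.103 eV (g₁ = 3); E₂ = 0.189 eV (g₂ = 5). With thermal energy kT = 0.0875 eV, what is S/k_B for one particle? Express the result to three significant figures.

2.11

Eᵢ/kT = 0.27657, 1.1771, 2.1600.
Z = Σ gᵢe^(−Eᵢ/kT) = 3·e^(−0.27657) + 3·e^(−1.1771) + 5·e^(−2.1600) = 2.2751 + 0.92451 + 0.57663 = 3.7762.
⟨E⟩ = Σ EᵢPᵢ = 0.068658 eV.
S/k_B = ln Z + ⟨E⟩/kT = ln(3.7762) + 0.068658/0.0875 = 1.3287 + 0.78466 = 2.11.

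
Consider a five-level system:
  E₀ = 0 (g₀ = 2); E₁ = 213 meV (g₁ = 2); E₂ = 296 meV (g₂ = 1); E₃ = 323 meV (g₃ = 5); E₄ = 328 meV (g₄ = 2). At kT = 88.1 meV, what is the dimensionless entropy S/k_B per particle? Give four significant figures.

1.372

Eᵢ/kT = 0, 2.41771, 3.35982, 3.66629, 3.72304.
Z = Σ gᵢe^(−Eᵢ/kT) = 2·e^(−0) + 2·e^(−2.41771) + 1·e^(−3.35982) + 5·e^(−3.66629) + 2·e^(−3.72304) = 2.00000 + 0.178251 + 0.0347415 + 0.127856 + 0.0483208 = 2.38917.
⟨E⟩ = Σ EᵢPᵢ = 44.1148 meV.
S/k_B = ln Z + ⟨E⟩/kT = ln(2.38917) + 44.1148/88.1 = 0.870946 + 0.500736 = 1.372.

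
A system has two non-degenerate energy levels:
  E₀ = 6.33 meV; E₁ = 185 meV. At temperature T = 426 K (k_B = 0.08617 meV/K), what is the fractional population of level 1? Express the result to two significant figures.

0.0076

k_BT = 0.08617 × 426 K = 36.71 meV.
Eᵢ/kT = 0.1724, 5.039.
Z = Σ e^(−Eᵢ/kT) = e^(−0.1724) + e^(−5.039) = 0.8416 + 0.006480 = 0.8481.
P₁ = e^(−E₁/kT) / Z = 0.006480/0.8481 = 0.0076.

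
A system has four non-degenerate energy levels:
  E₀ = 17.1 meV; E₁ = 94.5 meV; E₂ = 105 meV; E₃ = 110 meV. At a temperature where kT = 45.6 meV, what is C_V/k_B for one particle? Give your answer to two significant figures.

0.76

Eᵢ/kT = 0.3750, 2.072, 2.303, 2.412.
Z = Σ e^(−Eᵢ/kT) = e^(−0.3750) + e^(−2.072) + e^(−2.303) + e^(−2.412) = 0.6873 + 0.1259 + 0.09996 + 0.08964 = 1.003.
⟨E⟩ = 43.87 meV, ⟨E²⟩ = 3501 meV².
C_V/k_B = (⟨E²⟩ − ⟨E⟩²)/(kT)² = (3501 − 1925)/2079 = 0.76.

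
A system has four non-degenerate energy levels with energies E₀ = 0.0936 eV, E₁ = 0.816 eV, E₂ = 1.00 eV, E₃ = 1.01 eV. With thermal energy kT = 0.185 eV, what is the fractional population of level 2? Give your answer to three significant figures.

Eᵢ/kT = 0.50595, 4.4108, 5.4054, 5.4595.
Z = Σ e^(−Eᵢ/kT) = e^(−0.50595) + e^(−4.4108) + e^(−5.4054) + e^(−5.4595) = 0.60293 + 0.012145 + 0.0044923 + 0.0042557 = 0.62382.
P₂ = e^(−E₂/kT) / Z = 0.0044923/0.62382 = 0.00720.

0.00720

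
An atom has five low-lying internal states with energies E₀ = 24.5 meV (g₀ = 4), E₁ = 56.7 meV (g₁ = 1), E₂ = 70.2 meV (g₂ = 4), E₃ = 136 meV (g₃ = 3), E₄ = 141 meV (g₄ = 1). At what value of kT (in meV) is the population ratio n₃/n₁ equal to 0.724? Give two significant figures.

n₃/n₁ = (g₃/g₁) exp[−(E₃−E₁)/kT] = 0.724.
⇒ (E₃−E₁)/kT = ln((3/1)/0.724) = ln(4.144) = 1.422.
kT = 79.3 meV / 1.422 = 56 meV.

56 meV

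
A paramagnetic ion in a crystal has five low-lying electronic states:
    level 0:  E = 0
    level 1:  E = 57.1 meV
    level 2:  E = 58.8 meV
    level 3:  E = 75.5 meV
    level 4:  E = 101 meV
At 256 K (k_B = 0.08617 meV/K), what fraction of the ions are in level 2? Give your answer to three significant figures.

0.0586

k_BT = 0.08617 × 256 K = 22.060 meV.
Eᵢ/kT = 0, 2.5884, 2.6655, 3.4225, 4.5784.
Z = Σ e^(−Eᵢ/kT) = e^(−0) + e^(−2.5884) + e^(−2.6655) + e^(−3.4225) + e^(−4.5784) = 1.0000 + 0.075140 + 0.069565 + 0.032631 + 0.010271 = 1.1876.
P₂ = e^(−E₂/kT) / Z = 0.069565/1.1876 = 0.0586.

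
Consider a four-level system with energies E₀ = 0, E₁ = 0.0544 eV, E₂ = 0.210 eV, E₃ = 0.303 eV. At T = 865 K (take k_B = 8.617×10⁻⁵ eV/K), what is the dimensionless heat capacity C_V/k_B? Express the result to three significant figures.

0.508

k_BT = 8.617×10⁻⁵ × 865 K = 0.074537 eV.
Eᵢ/kT = 0, 0.72984, 2.8174, 4.0651.
Z = Σ e^(−Eᵢ/kT) = e^(−0) + e^(−0.72984) + e^(−2.8174) + e^(−4.0651) = 1.0000 + 0.48199 + 0.059761 + 0.017161 = 1.5589.
⟨E⟩ = 0.028206 eV, ⟨E²⟩ = 0.0036163 eV².
C_V/k_B = (⟨E²⟩ − ⟨E⟩²)/(kT)² = (0.0036163 − 0.00079558)/0.0055558 = 0.508.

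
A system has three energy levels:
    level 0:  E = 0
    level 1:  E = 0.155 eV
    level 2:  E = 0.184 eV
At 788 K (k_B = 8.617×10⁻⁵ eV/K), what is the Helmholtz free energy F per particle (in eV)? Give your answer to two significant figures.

k_BT = 8.617×10⁻⁵ × 788 K = 0.06790 eV.
Eᵢ/kT = 0, 2.283, 2.710.
Z = Σ e^(−Eᵢ/kT) = e^(−0) + e^(−2.283) + e^(−2.710) = 1.000 + 0.1020 + 0.06654 = 1.169.
F = −kT ln Z = −0.06790 × ln(1.169) = −0.06790 × 0.1561 = -0.011 eV.

-0.011 eV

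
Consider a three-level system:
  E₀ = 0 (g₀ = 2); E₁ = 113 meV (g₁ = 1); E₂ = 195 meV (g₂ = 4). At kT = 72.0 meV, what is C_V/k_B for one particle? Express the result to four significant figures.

Eᵢ/kT = 0, 1.56944, 2.70833.
Z = Σ gᵢe^(−Eᵢ/kT) = 2·e^(−0) + 1·e^(−1.56944) + 4·e^(−2.70833) = 2.00000 + 0.208162 + 0.266592 = 2.47475.
⟨E⟩ = 30.5113 meV, ⟨E²⟩ = 5170.29 meV².
C_V/k_B = (⟨E²⟩ − ⟨E⟩²)/(kT)² = (5170.29 − 930.939)/5184.00 = 0.8178.

0.8178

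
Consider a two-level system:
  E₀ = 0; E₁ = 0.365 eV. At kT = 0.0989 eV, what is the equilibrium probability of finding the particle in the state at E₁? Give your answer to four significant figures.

0.02435

Eᵢ/kT = 0, 3.69060.
Z = Σ e^(−Eᵢ/kT) = e^(−0) + e^(−3.69060) = 1.00000 + 0.0249570 = 1.02496.
P₁ = e^(−E₁/kT) / Z = 0.0249570/1.02496 = 0.02435.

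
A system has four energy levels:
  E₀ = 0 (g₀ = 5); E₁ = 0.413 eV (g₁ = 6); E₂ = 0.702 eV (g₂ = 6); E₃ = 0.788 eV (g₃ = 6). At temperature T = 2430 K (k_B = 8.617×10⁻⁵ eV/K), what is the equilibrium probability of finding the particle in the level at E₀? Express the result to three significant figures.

0.809

k_BT = 8.617×10⁻⁵ × 2430 K = 0.20939 eV.
Eᵢ/kT = 0, 1.9724, 3.3526, 3.7633.
Z = Σ gᵢe^(−Eᵢ/kT) = 5·e^(−0) + 6·e^(−1.9724) + 6·e^(−3.3526) + 6·e^(−3.7633) = 5.0000 + 0.83474 + 0.20996 + 0.13924 = 6.1839.
P₀ = g₀ e^(−E₀/kT) / Z = 5.0000/6.1839 = 0.809.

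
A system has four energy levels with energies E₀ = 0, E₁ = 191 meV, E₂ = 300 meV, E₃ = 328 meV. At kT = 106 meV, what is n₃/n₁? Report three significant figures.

n₃/n₁ = exp[−(E₃−E₁)/kT] = exp(−(137 meV)/(106 meV)) = exp(-1.2925) = 0.275.

0.275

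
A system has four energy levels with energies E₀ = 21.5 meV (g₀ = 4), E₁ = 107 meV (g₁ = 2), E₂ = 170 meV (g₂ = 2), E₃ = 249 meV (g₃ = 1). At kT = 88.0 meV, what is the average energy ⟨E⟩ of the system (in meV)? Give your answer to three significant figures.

47.8 meV

Eᵢ/kT = 0.24432, 1.2159, 1.9318, 2.8295.
Z = Σ gᵢe^(−Eᵢ/kT) = 4·e^(−0.24432) + 2·e^(−1.2159) + 2·e^(−1.9318) + 1·e^(−2.8295) = 3.1329 + 0.59289 + 0.28977 + 0.059042 = 4.0746.
⟨E⟩ = Σ Eᵢ gᵢe^(−Eᵢ/kT) / Z = (21.5·3.1329 + 107·0.59289 + 170·0.28977 + 249·0.059042) / 4.0746 = 47.8 meV.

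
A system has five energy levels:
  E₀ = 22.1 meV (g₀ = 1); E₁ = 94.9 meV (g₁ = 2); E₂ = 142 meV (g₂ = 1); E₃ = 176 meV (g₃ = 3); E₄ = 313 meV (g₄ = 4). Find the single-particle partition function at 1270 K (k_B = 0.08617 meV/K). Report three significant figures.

k_BT = 0.08617 × 1270 K = 109.44 meV.
Eᵢ/kT = 0.20194, 0.86714, 1.2975, 1.6082, 2.8600.
Z = Σ gᵢe^(−Eᵢ/kT) = 1·e^(−0.20194) + 2·e^(−0.86714) + 1·e^(−1.2975) + 3·e^(−1.6082) + 4·e^(−2.8600) = 0.81714 + 0.84030 + 0.27321 + 0.60074 + 0.22908 = 2.7605.

Z = 2.76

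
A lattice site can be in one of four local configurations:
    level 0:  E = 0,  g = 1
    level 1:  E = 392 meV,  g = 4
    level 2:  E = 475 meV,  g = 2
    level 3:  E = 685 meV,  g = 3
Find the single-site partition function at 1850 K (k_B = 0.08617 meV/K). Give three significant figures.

k_BT = 0.08617 × 1850 K = 159.41 meV.
Eᵢ/kT = 0, 2.4591, 2.9797, 4.2971.
Z = Σ gᵢe^(−Eᵢ/kT) = 1·e^(−0) + 4·e^(−2.4591) + 2·e^(−2.9797) + 3·e^(−4.2971) = 1.0000 + 0.34205 + 0.10162 + 0.040824 = 1.4845.

Z = 1.48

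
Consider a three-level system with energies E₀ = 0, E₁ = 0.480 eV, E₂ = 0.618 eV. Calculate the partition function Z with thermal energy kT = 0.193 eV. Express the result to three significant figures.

Z = 1.12

Eᵢ/kT = 0, 2.4870, 3.2021.
Z = Σ e^(−Eᵢ/kT) = e^(−0) + e^(−2.4870) + e^(−3.2021) = 1.0000 + 0.083159 + 0.040677 = 1.1238.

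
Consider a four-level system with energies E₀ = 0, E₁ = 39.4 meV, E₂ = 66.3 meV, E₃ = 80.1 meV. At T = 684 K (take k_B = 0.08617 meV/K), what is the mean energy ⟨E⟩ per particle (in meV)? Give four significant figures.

29.75 meV

k_BT = 0.08617 × 684 K = 58.9403 meV.
Eᵢ/kT = 0, 0.668473, 1.12487, 1.35900.
Z = Σ e^(−Eᵢ/kT) = e^(−0) + e^(−0.668473) + e^(−1.12487) + e^(−1.35900) = 1.00000 + 0.512491 + 0.324695 + 0.256918 = 2.09410.
⟨E⟩ = Σ Eᵢ e^(−Eᵢ/kT) / Z = (0·1.00000 + 39.4·0.512491 + 66.3·0.324695 + 80.1·0.256918) / 2.09410 = 29.75 meV.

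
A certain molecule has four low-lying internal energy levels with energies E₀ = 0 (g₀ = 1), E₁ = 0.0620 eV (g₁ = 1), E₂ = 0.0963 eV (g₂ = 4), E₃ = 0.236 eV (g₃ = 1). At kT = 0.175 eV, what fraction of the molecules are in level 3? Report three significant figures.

Eᵢ/kT = 0, 0.35429, 0.55029, 1.3486.
Z = Σ gᵢe^(−Eᵢ/kT) = 1·e^(−0) + 1·e^(−0.35429) + 4·e^(−0.55029) + 1·e^(−1.3486) = 1.0000 + 0.70167 + 2.3071 + 0.25960 = 4.2684.
P₃ = g₃ e^(−E₃/kT) / Z = 0.25960/4.2684 = 0.0608.

0.0608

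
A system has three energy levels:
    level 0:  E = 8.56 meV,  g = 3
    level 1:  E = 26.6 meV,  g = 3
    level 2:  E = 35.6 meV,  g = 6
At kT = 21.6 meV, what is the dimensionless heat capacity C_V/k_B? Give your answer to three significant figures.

0.309

Eᵢ/kT = 0.39630, 1.2315, 1.6481.
Z = Σ gᵢe^(−Eᵢ/kT) = 3·e^(−0.39630) + 3·e^(−1.2315) + 6·e^(−1.6481) = 2.0184 + 0.87556 + 1.1545 = 4.0485.
⟨E⟩ = 20.172 meV, ⟨E²⟩ = 550.96 meV².
C_V/k_B = (⟨E²⟩ − ⟨E⟩²)/(kT)² = (550.96 − 406.91)/466.56 = 0.309.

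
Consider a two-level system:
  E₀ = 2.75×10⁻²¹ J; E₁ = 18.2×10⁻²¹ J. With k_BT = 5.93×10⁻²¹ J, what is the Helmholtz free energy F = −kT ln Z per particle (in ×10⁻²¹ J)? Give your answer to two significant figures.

Eᵢ/kT = 0.4637, 3.069.
Z = Σ e^(−Eᵢ/kT) = e^(−0.4637) + e^(−3.069) = 0.6290 + 0.04647 = 0.6755.
F = −kT ln Z = −5.93 × ln(0.6755) = −5.93 × -0.3923 = 2.3 ×10⁻²¹ J.

2.3 ×10⁻²¹ J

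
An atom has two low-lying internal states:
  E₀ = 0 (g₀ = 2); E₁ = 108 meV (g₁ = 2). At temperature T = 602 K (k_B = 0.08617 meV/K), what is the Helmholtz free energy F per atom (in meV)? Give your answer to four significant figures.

-42.05 meV

k_BT = 0.08617 × 602 K = 51.8743 meV.
Eᵢ/kT = 0, 2.08196.
Z = Σ gᵢe^(−Eᵢ/kT) = 2·e^(−0) + 2·e^(−2.08196) = 2.00000 + 0.249371 = 2.24937.
F = −kT ln Z = −51.8743 × ln(2.24937) = −51.8743 × 0.810650 = -42.05 meV.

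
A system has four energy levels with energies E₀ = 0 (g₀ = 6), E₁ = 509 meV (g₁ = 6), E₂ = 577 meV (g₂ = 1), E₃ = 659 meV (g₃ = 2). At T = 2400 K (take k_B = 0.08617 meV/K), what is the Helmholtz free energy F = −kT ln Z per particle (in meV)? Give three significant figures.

k_BT = 0.08617 × 2400 K = 206.81 meV.
Eᵢ/kT = 0, 2.4612, 2.7900, 3.1865.
Z = Σ gᵢe^(−Eᵢ/kT) = 6·e^(−0) + 6·e^(−2.4612) + 1·e^(−2.7900) + 2·e^(−3.1865) = 6.0000 + 0.51199 + 0.061421 + 0.082632 = 6.6560.
F = −kT ln Z = −206.81 × ln(6.6560) = −206.81 × 1.8955 = -392 meV.

-392 meV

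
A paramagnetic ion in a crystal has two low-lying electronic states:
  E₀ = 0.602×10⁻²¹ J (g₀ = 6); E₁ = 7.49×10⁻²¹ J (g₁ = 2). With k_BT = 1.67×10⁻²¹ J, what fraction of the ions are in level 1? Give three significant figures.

Eᵢ/kT = 0.36048, 4.4850.
Z = Σ gᵢe^(−Eᵢ/kT) = 6·e^(−0.36048) + 2·e^(−4.4850) = 4.1840 + 0.022554 = 4.2066.
P₁ = g₁ e^(−E₁/kT) / Z = 0.022554/4.2066 = 0.00536.

0.00536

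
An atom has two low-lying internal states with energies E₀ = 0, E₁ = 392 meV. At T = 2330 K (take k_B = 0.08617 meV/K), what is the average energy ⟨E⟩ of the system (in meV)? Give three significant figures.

k_BT = 0.08617 × 2330 K = 200.78 meV.
Eᵢ/kT = 0, 1.9524.
Z = Σ e^(−Eᵢ/kT) = e^(−0) + e^(−1.9524) = 1.0000 + 0.14193 = 1.1419.
⟨E⟩ = Σ Eᵢ e^(−Eᵢ/kT) / Z = (0·1.0000 + 392·0.14193) / 1.1419 = 48.7 meV.

48.7 meV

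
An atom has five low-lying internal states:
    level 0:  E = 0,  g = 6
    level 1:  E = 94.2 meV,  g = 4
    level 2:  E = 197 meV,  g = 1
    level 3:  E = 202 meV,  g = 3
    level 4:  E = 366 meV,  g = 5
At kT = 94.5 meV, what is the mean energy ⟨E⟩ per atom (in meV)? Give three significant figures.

33.9 meV

Eᵢ/kT = 0, 0.99683, 2.0847, 2.1376, 3.8730.
Z = Σ gᵢe^(−Eᵢ/kT) = 6·e^(−0) + 4·e^(−0.99683) + 1·e^(−2.0847) + 3·e^(−2.1376) + 5·e^(−3.8730) = 6.0000 + 1.4762 + 0.12434 + 0.35381 + 0.10398 = 8.0583.
⟨E⟩ = Σ Eᵢ gᵢe^(−Eᵢ/kT) / Z = (0·6.0000 + 94.2·1.4762 + 197·0.12434 + 202·0.35381 + 366·0.10398) / 8.0583 = 33.9 meV.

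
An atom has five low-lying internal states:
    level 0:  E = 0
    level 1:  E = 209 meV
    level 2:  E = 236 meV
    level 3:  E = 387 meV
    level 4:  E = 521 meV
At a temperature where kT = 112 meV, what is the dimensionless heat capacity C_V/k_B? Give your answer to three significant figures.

Eᵢ/kT = 0, 1.8661, 2.1071, 3.4554, 4.6518.
Z = Σ e^(−Eᵢ/kT) = e^(−0) + e^(−1.8661) + e^(−2.1071) + e^(−3.4554) + e^(−4.6518) = 1.0000 + 0.15473 + 0.12159 + 0.031575 + 0.0095444 = 1.3174.
⟨E⟩ = 59.379 meV, ⟨E²⟩ = 15827 meV².
C_V/k_B = (⟨E²⟩ − ⟨E⟩²)/(kT)² = (15827 − 3525.9)/12544 = 0.981.

0.981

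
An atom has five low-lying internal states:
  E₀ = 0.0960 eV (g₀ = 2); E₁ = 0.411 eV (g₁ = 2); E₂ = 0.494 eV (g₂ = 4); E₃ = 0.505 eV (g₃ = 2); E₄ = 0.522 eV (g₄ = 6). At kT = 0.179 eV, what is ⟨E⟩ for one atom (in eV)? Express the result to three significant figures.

Eᵢ/kT = 0.53631, 2.2961, 2.7598, 2.8212, 2.9162.
Z = Σ gᵢe^(−Eᵢ/kT) = 2·e^(−0.53631) + 2·e^(−2.2961) + 4·e^(−2.7598) + 2·e^(−2.8212) + 6·e^(−2.9162) = 1.1698 + 0.20130 + 0.25322 + 0.11907 + 0.32483 = 2.0682.
⟨E⟩ = Σ Eᵢ gᵢe^(−Eᵢ/kT) / Z = (0.0960·1.1698 + 0.411·0.20130 + 0.494·0.25322 + 0.505·0.11907 + 0.522·0.32483) / 2.0682 = 0.266 eV.

0.266 eV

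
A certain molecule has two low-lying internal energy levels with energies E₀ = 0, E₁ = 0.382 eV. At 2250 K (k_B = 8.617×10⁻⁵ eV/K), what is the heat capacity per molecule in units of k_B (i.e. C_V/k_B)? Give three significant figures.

k_BT = 8.617×10⁻⁵ × 2250 K = 0.19388 eV.
Eᵢ/kT = 0, 1.9703.
Z = Σ e^(−Eᵢ/kT) = e^(−0) + e^(−1.9703) = 1.0000 + 0.13942 = 1.1394.
⟨E⟩ = 0.046743 eV, ⟨E²⟩ = 0.017856 eV².
C_V/k_B = (⟨E²⟩ − ⟨E⟩²)/(kT)² = (0.017856 − 0.0021849)/0.037589 = 0.417.

0.417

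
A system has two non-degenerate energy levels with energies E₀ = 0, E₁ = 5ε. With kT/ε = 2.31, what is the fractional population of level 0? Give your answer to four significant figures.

Eᵢ/kT = 0, 2.16450.
Z = Σ e^(−Eᵢ/kT) = e^(−0) + e^(−2.16450) = 1.00000 + 0.114807 = 1.11481.
P₀ = e^(−E₀/kT) / Z = 1.00000/1.11481 = 0.8970.

0.8970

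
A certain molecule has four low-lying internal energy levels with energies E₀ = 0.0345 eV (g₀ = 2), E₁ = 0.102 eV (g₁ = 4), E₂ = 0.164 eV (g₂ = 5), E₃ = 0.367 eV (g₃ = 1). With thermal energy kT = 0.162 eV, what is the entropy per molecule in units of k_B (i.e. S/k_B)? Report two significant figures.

2.4

Eᵢ/kT = 0.2130, 0.6296, 1.012, 2.265.
Z = Σ gᵢe^(−Eᵢ/kT) = 2·e^(−0.2130) + 4·e^(−0.6296) + 5·e^(−1.012) + 1·e^(−2.265) = 1.616 + 2.131 + 1.817 + 0.1038 = 5.668.
⟨E⟩ = Σ EᵢPᵢ = 0.1075 eV.
S/k_B = ln Z + ⟨E⟩/kT = ln(5.668) + 0.1075/0.162 = 1.735 + 0.6636 = 2.4.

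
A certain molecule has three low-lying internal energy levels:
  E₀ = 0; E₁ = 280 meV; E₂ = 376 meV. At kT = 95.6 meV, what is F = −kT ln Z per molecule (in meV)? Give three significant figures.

-6.74 meV

Eᵢ/kT = 0, 2.9289, 3.9331.
Z = Σ e^(−Eᵢ/kT) = e^(−0) + e^(−2.9289) + e^(−3.9331) = 1.0000 + 0.053456 + 0.019583 = 1.0730.
F = −kT ln Z = −95.6 × ln(1.0730) = −95.6 × 0.070458 = -6.74 meV.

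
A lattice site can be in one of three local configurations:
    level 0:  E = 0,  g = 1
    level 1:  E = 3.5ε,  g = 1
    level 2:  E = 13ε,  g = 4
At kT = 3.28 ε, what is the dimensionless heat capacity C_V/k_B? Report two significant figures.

0.90

Eᵢ/kT = 0, 1.067, 3.963.
Z = Σ gᵢe^(−Eᵢ/kT) = 1·e^(−0) + 1·e^(−1.067) + 4·e^(−3.963) = 1.000 + 0.3440 + 0.07602 = 1.420.
⟨E⟩ = 1.544 ε, ⟨E²⟩ = 12.02 ε².
C_V/k_B = (⟨E²⟩ − ⟨E⟩²)/(kT)² = (12.02 − 2.384)/10.76 = 0.90.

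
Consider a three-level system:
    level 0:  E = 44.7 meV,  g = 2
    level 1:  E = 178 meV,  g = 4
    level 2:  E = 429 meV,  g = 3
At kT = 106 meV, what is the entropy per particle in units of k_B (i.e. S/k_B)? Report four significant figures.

1.703

Eᵢ/kT = 0.421698, 1.67925, 4.04717.
Z = Σ gᵢe^(−Eᵢ/kT) = 2·e^(−0.421698) + 4·e^(−1.67925) + 3·e^(−4.04717) = 1.31186 + 0.746055 + 0.0524152 = 2.11033.
⟨E⟩ = Σ EᵢPᵢ = 101.370 meV.
S/k_B = ln Z + ⟨E⟩/kT = ln(2.11033) + 101.370/106 = 0.746844 + 0.956321 = 1.703.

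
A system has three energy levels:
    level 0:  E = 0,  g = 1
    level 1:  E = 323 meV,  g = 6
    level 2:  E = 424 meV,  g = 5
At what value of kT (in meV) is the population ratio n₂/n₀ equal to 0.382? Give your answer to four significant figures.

164.9 meV

n₂/n₀ = (g₂/g₀) exp[−(E₂−E₀)/kT] = 0.382.
⇒ (E₂−E₀)/kT = ln((5/1)/0.382) = ln(13.0890) = 2.57177.
kT = 424 meV / 2.57177 = 164.9 meV.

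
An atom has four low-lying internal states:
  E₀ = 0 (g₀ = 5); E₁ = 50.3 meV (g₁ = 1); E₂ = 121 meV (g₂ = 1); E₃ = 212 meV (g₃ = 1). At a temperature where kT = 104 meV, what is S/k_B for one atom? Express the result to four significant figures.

Eᵢ/kT = 0, 0.483654, 1.16346, 2.03846.
Z = Σ gᵢe^(−Eᵢ/kT) = 5·e^(−0) + 1·e^(−0.483654) + 1·e^(−1.16346) + 1·e^(−2.03846) = 5.00000 + 0.616526 + 0.312403 + 0.130229 = 6.05916.
⟨E⟩ = Σ EᵢPᵢ = 15.9132 meV.
S/k_B = ln Z + ⟨E⟩/kT = ln(6.05916) + 15.9132/104 = 1.80157 + 0.153012 = 1.955.

1.955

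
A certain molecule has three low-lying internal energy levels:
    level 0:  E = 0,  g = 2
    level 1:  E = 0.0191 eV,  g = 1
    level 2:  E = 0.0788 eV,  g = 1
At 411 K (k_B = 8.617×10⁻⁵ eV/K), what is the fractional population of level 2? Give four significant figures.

0.04016

k_BT = 8.617×10⁻⁵ × 411 K = 0.0354159 eV.
Eᵢ/kT = 0, 0.539306, 2.22499.
Z = Σ gᵢe^(−Eᵢ/kT) = 2·e^(−0) + 1·e^(−0.539306) + 1·e^(−2.22499) = 2.00000 + 0.583153 + 0.108068 = 2.69122.
P₂ = g₂ e^(−E₂/kT) / Z = 0.108068/2.69122 = 0.04016.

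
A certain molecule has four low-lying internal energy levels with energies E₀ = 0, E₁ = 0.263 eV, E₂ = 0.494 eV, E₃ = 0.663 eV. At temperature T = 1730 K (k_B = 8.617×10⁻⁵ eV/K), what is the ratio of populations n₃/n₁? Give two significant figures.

0.068

k_BT = 8.617×10⁻⁵ × 1730 K = 0.1491 eV.
n₃/n₁ = exp[−(E₃−E₁)/kT] = exp(−(0.400 eV)/(0.1491 eV)) = exp(-2.683) = 0.068.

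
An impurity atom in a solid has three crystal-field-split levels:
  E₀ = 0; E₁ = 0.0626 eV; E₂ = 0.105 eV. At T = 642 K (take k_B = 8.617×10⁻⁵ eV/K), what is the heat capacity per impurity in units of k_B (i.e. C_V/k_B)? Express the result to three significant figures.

0.453

k_BT = 8.617×10⁻⁵ × 642 K = 0.055321 eV.
Eᵢ/kT = 0, 1.1316, 1.8980.
Z = Σ e^(−Eᵢ/kT) = e^(−0) + e^(−1.1316) + e^(−1.8980) = 1.0000 + 0.32252 + 0.14987 = 1.4724.
⟨E⟩ = 0.024400 eV, ⟨E²⟩ = 0.0019806 eV².
C_V/k_B = (⟨E²⟩ − ⟨E⟩²)/(kT)² = (0.0019806 − 0.00059536)/0.0030604 = 0.453.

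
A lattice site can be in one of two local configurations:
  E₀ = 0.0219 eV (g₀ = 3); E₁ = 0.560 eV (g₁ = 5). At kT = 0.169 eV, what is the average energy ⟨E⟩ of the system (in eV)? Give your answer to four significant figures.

0.05665 eV

Eᵢ/kT = 0.129586, 3.31361.
Z = Σ gᵢe^(−Eᵢ/kT) = 3·e^(−0.129586) + 5·e^(−3.31361) = 2.63538 + 0.181923 = 2.81730.
⟨E⟩ = Σ Eᵢ gᵢe^(−Eᵢ/kT) / Z = (0.0219·2.63538 + 0.560·0.181923) / 2.81730 = 0.05665 eV.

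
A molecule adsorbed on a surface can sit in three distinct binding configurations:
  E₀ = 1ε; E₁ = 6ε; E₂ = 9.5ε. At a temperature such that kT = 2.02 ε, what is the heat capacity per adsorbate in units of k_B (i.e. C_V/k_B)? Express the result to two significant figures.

0.65

Eᵢ/kT = 0.4950, 2.970, 4.703.
Z = Σ e^(−Eᵢ/kT) = e^(−0.4950) + e^(−2.970) + e^(−4.703) = 0.6096 + 0.05130 + 0.009068 = 0.6700.
⟨E⟩ = 1.498 ε, ⟨E²⟩ = 4.888 ε².
C_V/k_B = (⟨E²⟩ − ⟨E⟩²)/(kT)² = (4.888 − 2.244)/4.080 = 0.65.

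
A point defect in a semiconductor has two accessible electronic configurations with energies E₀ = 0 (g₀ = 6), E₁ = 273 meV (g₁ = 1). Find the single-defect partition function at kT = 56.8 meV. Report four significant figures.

Z = 6.008

Eᵢ/kT = 0, 4.80634.
Z = Σ gᵢe^(−Eᵢ/kT) = 6·e^(−0) + 1·e^(−4.80634) = 6.00000 + 0.00817774 = 6.00818.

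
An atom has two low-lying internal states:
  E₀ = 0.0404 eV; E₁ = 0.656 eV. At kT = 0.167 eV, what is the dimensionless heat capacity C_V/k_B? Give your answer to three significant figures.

0.324

Eᵢ/kT = 0.24192, 3.9281.
Z = Σ e^(−Eᵢ/kT) = e^(−0.24192) + e^(−3.9281) = 0.78512 + 0.019681 = 0.80480.
⟨E⟩ = 0.055454 eV, ⟨E²⟩ = 0.012116 eV².
C_V/k_B = (⟨E²⟩ − ⟨E⟩²)/(kT)² = (0.012116 − 0.0030751)/0.027889 = 0.324.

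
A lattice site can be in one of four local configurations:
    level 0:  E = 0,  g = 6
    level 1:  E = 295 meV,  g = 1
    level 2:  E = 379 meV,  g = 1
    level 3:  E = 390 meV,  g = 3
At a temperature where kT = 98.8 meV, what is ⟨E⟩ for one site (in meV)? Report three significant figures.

7.45 meV

Eᵢ/kT = 0, 2.9858, 3.8360, 3.9474.
Z = Σ gᵢe^(−Eᵢ/kT) = 6·e^(−0) + 1·e^(−2.9858) + 1·e^(−3.8360) + 3·e^(−3.9474) = 6.0000 + 0.050499 + 0.021580 + 0.057914 = 6.1300.
⟨E⟩ = Σ Eᵢ gᵢe^(−Eᵢ/kT) / Z = (0·6.0000 + 295·0.050499 + 379·0.021580 + 390·0.057914) / 6.1300 = 7.45 meV.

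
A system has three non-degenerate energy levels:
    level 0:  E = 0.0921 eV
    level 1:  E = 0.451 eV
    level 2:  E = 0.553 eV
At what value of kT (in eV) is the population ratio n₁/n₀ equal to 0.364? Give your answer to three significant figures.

0.355 eV

n₁/n₀ = exp[−(E₁−E₀)/kT] = 0.364.
⇒ (E₁−E₀)/kT = ln(1/0.364) = ln(2.7473) = 1.0106.
kT = 0.3589 eV / 1.0106 = 0.355 eV.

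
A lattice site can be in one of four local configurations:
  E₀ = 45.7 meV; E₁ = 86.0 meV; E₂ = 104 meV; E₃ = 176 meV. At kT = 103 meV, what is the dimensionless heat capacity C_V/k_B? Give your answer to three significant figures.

Eᵢ/kT = 0.44369, 0.83495, 1.0097, 1.7087.
Z = Σ e^(−Eᵢ/kT) = e^(−0.44369) + e^(−0.83495) + e^(−1.0097) + e^(−1.7087) = 0.64166 + 0.43390 + 0.36433 + 0.18110 = 1.6210.
⟨E⟩ = 84.148 meV, ⟨E²⟩ = 8698.1 meV².
C_V/k_B = (⟨E²⟩ − ⟨E⟩²)/(kT)² = (8698.1 − 7080.9)/10609 = 0.152.

0.152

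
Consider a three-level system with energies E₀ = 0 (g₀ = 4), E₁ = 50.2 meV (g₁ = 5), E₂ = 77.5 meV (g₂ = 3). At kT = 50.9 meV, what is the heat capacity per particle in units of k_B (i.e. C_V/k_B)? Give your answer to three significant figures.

0.322

Eᵢ/kT = 0, 0.98625, 1.5226.
Z = Σ gᵢe^(−Eᵢ/kT) = 4·e^(−0) + 5·e^(−0.98625) + 3·e^(−1.5226) = 4.0000 + 1.8649 + 0.65443 = 6.5193.
⟨E⟩ = 22.140 meV, ⟨E²⟩ = 1323.8 meV².
C_V/k_B = (⟨E²⟩ − ⟨E⟩²)/(kT)² = (1323.8 − 490.18)/2590.8 = 0.322.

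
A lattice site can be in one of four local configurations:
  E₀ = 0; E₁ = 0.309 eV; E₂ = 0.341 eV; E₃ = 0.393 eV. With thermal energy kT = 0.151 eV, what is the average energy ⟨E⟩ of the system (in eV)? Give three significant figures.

0.0800 eV

Eᵢ/kT = 0, 2.0464, 2.2583, 2.6026.
Z = Σ e^(−Eᵢ/kT) = e^(−0) + e^(−2.0464) + e^(−2.2583) + e^(−2.6026) = 1.0000 + 0.12920 + 0.10453 + 0.074081 = 1.3078.
⟨E⟩ = Σ Eᵢ e^(−Eᵢ/kT) / Z = (0·1.0000 + 0.309·0.12920 + 0.341·0.10453 + 0.393·0.074081) / 1.3078 = 0.0800 eV.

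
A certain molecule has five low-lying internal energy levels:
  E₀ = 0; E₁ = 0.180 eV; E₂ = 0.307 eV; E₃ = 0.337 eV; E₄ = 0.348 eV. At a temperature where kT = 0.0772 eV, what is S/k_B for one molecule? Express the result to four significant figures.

Eᵢ/kT = 0, 2.33161, 3.97668, 4.36528, 4.50777.
Z = Σ e^(−Eᵢ/kT) = e^(−0) + e^(−2.33161) + e^(−3.97668) + e^(−4.36528) + e^(−4.50777) = 1.00000 + 0.0971392 + 0.0187478 + 0.0127111 + 0.0110230 = 1.13962.
⟨E⟩ = Σ EᵢPᵢ = 0.0275182 eV.
S/k_B = ln Z + ⟨E⟩/kT = ln(1.13962) + 0.0275182/0.0772 = 0.130695 + 0.356453 = 0.4871.

0.4871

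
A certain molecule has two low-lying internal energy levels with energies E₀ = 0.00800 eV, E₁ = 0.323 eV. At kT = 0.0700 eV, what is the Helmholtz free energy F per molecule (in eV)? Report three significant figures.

0.00723 eV

Eᵢ/kT = 0.11429, 4.6143.
Z = Σ e^(−Eᵢ/kT) = e^(−0.11429) + e^(−4.6143) = 0.89200 + 0.0099091 = 0.90191.
F = −kT ln Z = −0.0700 × ln(0.90191) = −0.0700 × -0.10324 = 0.00723 eV.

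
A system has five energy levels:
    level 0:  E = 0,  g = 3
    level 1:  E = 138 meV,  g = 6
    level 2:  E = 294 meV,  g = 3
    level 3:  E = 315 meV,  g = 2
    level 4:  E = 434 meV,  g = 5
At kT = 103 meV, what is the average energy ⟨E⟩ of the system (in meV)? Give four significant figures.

Eᵢ/kT = 0, 1.33981, 2.85437, 3.05825, 4.21359.
Z = Σ gᵢe^(−Eᵢ/kT) = 3·e^(−0) + 6·e^(−1.33981) + 3·e^(−2.85437) + 2·e^(−3.05825) + 5·e^(−4.21359) = 3.00000 + 1.57137 + 0.172776 + 0.0939396 + 0.0739658 = 4.91205.
⟨E⟩ = Σ Eᵢ gᵢe^(−Eᵢ/kT) / Z = (0·3.00000 + 138·1.57137 + 294·0.172776 + 315·0.0939396 + 434·0.0739658) / 4.91205 = 67.05 meV.

67.05 meV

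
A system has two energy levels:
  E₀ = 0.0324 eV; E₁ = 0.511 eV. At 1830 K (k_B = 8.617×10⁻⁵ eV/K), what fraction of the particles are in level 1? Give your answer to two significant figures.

k_BT = 8.617×10⁻⁵ × 1830 K = 0.1577 eV.
Eᵢ/kT = 0.2055, 3.240.
Z = Σ e^(−Eᵢ/kT) = e^(−0.2055) + e^(−3.240) = 0.8142 + 0.03916 = 0.8534.
P₁ = e^(−E₁/kT) / Z = 0.03916/0.8534 = 0.046.

0.046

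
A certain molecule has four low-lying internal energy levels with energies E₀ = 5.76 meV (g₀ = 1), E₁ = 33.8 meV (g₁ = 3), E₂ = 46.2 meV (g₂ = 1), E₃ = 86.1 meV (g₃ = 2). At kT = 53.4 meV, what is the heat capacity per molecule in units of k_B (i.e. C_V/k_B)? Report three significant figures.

Eᵢ/kT = 0.10787, 0.63296, 0.86517, 1.6124.
Z = Σ gᵢe^(−Eᵢ/kT) = 1·e^(−0.10787) + 3·e^(−0.63296) + 1·e^(−0.86517) + 2·e^(−1.6124) = 0.89774 + 1.5931 + 0.42098 + 0.39882 = 3.3106.
⟨E⟩ = 34.074 meV, ⟨E²⟩ = 1723.2 meV².
C_V/k_B = (⟨E²⟩ − ⟨E⟩²)/(kT)² = (1723.2 − 1161.0)/2851.6 = 0.197.

0.197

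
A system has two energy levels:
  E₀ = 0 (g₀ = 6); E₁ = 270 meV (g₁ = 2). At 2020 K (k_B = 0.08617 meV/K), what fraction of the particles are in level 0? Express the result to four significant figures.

k_BT = 0.08617 × 2020 K = 174.063 meV.
Eᵢ/kT = 0, 1.55116.
Z = Σ gᵢe^(−Eᵢ/kT) = 6·e^(−0) + 2·e^(−1.55116) = 6.00000 + 0.424004 = 6.42400.
P₀ = g₀ e^(−E₀/kT) / Z = 6.00000/6.42400 = 0.9340.

0.9340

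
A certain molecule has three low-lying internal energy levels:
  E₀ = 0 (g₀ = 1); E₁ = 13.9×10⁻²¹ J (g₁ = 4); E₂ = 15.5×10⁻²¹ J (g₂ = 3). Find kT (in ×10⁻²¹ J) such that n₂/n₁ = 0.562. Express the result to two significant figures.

5.5 ×10⁻²¹ J

n₂/n₁ = (g₂/g₁) exp[−(E₂−E₁)/kT] = 0.562.
⇒ (E₂−E₁)/kT = ln((3/4)/0.562) = ln(1.335) = 0.2889.
kT = 1.6 ×10⁻²¹ J / 0.2889 = 5.5 ×10⁻²¹ J.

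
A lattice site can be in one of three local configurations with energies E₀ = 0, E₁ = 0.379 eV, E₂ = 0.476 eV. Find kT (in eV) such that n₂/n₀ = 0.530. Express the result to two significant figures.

n₂/n₀ = exp[−(E₂−E₀)/kT] = 0.530.
⇒ (E₂−E₀)/kT = ln(1/0.530) = ln(1.887) = 0.6350.
kT = 0.476 eV / 0.6350 = 0.75 eV.

0.75 eV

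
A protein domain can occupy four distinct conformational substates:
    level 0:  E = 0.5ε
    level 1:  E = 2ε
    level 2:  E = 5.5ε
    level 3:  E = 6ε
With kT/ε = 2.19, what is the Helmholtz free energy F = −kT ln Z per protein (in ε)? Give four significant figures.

Eᵢ/kT = 0.228311, 0.913242, 2.51142, 2.73973.
Z = Σ e^(−Eᵢ/kT) = e^(−0.228311) + e^(−0.913242) + e^(−2.51142) + e^(−2.73973) = 0.795877 + 0.401221 + 0.0811529 + 0.0645878 = 1.34284.
F = −kT ln Z = −2.19 × ln(1.34284) = −2.19 × 0.294787 = -0.6456 ε.

-0.6456 ε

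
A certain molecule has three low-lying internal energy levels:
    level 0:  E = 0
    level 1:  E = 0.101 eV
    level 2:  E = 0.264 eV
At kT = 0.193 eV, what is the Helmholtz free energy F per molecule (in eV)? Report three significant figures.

Eᵢ/kT = 0, 0.52332, 1.3679.
Z = Σ e^(−Eᵢ/kT) = e^(−0) + e^(−0.52332) + e^(−1.3679) = 1.0000 + 0.59255 + 0.25464 = 1.8472.
F = −kT ln Z = −0.193 × ln(1.8472) = −0.193 × 0.61367 = -0.118 eV.

-0.118 eV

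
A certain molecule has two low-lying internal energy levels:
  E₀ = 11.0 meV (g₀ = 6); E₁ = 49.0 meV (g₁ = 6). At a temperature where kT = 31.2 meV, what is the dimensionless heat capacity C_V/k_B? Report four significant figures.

0.2613

Eᵢ/kT = 0.352564, 1.57051.
Z = Σ gᵢe^(−Eᵢ/kT) = 6·e^(−0.352564) + 6·e^(−1.57051) = 4.21730 + 1.24763 = 5.46493.
⟨E⟩ = 19.6753 meV, ⟨E²⟩ = 641.518 meV².
C_V/k_B = (⟨E²⟩ − ⟨E⟩²)/(kT)² = (641.518 − 387.117)/973.440 = 0.2613.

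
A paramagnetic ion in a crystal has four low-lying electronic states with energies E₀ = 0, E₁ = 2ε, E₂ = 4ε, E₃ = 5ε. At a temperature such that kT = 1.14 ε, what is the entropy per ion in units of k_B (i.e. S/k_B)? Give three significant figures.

Eᵢ/kT = 0, 1.7544, 3.5088, 4.3860.
Z = Σ e^(−Eᵢ/kT) = e^(−0) + e^(−1.7544) + e^(−3.5088) + e^(−4.3860) = 1.0000 + 0.17301 + 0.029933 + 0.012450 = 1.2154.
⟨E⟩ = Σ EᵢPᵢ = 0.43443 ε.
S/k_B = ln Z + ⟨E⟩/kT = ln(1.2154) + 0.43443/1.14 = 0.19507 + 0.38108 = 0.576.

0.576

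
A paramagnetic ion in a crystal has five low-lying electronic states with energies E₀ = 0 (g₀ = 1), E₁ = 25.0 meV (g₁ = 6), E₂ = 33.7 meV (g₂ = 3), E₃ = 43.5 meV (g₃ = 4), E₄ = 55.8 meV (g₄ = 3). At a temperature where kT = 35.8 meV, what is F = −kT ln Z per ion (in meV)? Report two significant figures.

-70 meV

Eᵢ/kT = 0, 0.6983, 0.9413, 1.215, 1.559.
Z = Σ gᵢe^(−Eᵢ/kT) = 1·e^(−0) + 6·e^(−0.6983) + 3·e^(−0.9413) + 4·e^(−1.215) + 3·e^(−1.559) = 1.000 + 2.985 + 1.170 + 1.187 + 0.6310 = 6.973.
F = −kT ln Z = −35.8 × ln(6.973) = −35.8 × 1.942 = -70 meV.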